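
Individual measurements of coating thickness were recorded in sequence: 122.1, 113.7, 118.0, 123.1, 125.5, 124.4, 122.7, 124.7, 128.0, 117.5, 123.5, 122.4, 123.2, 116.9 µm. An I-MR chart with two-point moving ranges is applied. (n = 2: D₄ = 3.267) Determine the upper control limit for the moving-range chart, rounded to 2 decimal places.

Moving ranges: 8.4, 4.3, 5.1, 2.4, 1.1, 1.7, 2.0, 3.3, 10.5, 6.0, 1.1, 0.8, 6.3; M̄R̄ = 53.0000 / 13 = 4.0769
UCL_MR = D₄·M̄R̄ = 3.267 × 4.0769 = 13.3193

13.32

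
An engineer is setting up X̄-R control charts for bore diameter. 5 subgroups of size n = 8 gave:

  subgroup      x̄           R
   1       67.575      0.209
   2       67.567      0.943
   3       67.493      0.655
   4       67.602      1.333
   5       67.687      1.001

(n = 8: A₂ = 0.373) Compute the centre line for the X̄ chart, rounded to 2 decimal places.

67.58

X̄̄ = (67.575 + 67.567 + 67.493 + 67.602 + 67.687) / 5 = 337.9240 / 5 = 67.5848
CL = X̄̄ = 67.5848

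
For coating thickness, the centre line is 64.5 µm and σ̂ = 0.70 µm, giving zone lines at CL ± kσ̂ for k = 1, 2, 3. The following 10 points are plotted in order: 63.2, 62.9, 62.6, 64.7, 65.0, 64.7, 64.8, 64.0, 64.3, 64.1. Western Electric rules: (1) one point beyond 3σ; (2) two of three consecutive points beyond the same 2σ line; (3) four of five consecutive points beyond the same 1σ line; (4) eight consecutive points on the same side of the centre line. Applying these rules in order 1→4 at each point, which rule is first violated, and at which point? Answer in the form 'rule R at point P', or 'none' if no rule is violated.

Zone of each point (C = within 1σ̂, B = 1σ̂–2σ̂, A = 2σ̂–3σ̂, * = beyond 3σ̂; sign = side of CL): 1:-B, 2:-A, 3:-A, 4:+C, 5:+C, 6:+C, 7:+C, 8:-C, 9:-C, 10:-C
Rule 2 (two of three consecutive points beyond the same 2σ limit) is satisfied at point 3.

rule 2 at point 3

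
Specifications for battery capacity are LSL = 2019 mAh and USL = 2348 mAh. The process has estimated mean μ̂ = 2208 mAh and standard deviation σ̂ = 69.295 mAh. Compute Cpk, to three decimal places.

Cpu = (USL − μ̂) / (3σ̂) = (2348 − 2208) / (3 × 69.295) = 0.6734; Cpl = (μ̂ − LSL) / (3σ̂) = (2208 − 2019) / (3 × 69.295) = 0.9092; Cpk = min(Cpu, Cpl) = 0.6734

0.673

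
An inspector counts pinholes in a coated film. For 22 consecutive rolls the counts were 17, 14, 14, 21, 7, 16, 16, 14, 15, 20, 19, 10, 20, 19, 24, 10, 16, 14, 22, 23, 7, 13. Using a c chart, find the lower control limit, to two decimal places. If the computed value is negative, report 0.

c̄ = (17 + 14 + 14 + 21 + 7 + 16 + 16 + 14 + 15 + 20 + 19 + 10 + 20 + 19 + 24 + 10 + 16 + 14 + 22 + 23 + 7 + 13) / 22 = 351 / 22 = 15.9545
LCL = c̄ − 3√c̄ = 15.9545 − 3 × 3.9943 = 3.9716

3.97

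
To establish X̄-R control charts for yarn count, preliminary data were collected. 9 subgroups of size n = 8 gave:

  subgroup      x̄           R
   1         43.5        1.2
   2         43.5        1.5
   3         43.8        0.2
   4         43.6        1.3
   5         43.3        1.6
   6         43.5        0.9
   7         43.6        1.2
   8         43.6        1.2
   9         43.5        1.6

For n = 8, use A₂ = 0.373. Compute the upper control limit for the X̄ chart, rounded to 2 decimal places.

43.99

X̄̄ = (43.5 + 43.5 + 43.8 + 43.6 + 43.3 + 43.5 + 43.6 + 43.6 + 43.5) / 9 = 391.9000 / 9 = 43.5444
R̄ = (1.2 + 1.5 + 0.2 + 1.3 + 1.6 + 0.9 + 1.2 + 1.2 + 1.6) / 9 = 10.7000 / 9 = 1.1889
UCL = X̄̄ + A₂·R̄ = 43.5444 + 0.373 × 1.1889 = 43.9879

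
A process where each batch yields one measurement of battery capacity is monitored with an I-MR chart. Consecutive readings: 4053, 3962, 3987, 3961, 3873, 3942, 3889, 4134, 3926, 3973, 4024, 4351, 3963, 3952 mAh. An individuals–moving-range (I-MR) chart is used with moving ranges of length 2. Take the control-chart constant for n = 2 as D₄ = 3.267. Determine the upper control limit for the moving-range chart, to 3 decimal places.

409.380

Moving ranges: 91, 25, 26, 88, 69, 53, 245, 208, 47, 51, 327, 388, 11; M̄R̄ = 1629.0000 / 13 = 125.3077
UCL_MR = D₄·M̄R̄ = 3.267 × 125.3077 = 409.3802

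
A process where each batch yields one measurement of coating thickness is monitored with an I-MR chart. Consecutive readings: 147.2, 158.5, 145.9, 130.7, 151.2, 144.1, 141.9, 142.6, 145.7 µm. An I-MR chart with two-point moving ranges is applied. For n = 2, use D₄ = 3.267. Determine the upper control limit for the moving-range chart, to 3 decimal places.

Moving ranges: 11.3, 12.6, 15.2, 20.5, 7.1, 2.2, 0.7, 3.1; M̄R̄ = 72.7000 / 8 = 9.0875
UCL_MR = D₄·M̄R̄ = 3.267 × 9.0875 = 29.6889

29.689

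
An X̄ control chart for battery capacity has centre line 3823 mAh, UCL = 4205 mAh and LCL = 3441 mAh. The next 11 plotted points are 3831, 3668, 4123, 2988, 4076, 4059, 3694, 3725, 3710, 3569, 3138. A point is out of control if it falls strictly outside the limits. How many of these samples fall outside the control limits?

Compare each point to [3441, 4205]: sample 4 = 2988 < LCL; sample 11 = 3138 < LCL.

2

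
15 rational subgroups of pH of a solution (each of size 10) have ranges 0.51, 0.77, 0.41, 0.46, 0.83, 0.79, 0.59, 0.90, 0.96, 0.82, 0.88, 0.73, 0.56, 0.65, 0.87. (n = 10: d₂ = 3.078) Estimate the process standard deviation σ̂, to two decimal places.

0.23

R̄ = (0.51 + 0.77 + 0.41 + 0.46 + 0.83 + 0.79 + 0.59 + 0.90 + 0.96 + 0.82 + 0.88 + 0.73 + 0.56 + 0.65 + 0.87) / 15 = 0.7153
σ̂ = R̄ / d₂ = 0.7153 / 3.078 = 0.2324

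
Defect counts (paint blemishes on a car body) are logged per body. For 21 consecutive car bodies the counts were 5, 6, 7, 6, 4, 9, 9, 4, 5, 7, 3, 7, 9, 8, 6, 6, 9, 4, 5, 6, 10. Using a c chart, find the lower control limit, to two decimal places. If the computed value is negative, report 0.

0.00

c̄ = (5 + 6 + 7 + 6 + 4 + 9 + 9 + 4 + 5 + 7 + 3 + 7 + 9 + 8 + 6 + 6 + 9 + 4 + 5 + 6 + 10) / 21 = 135 / 21 = 6.4286
LCL = c̄ − 3√c̄ = 6.4286 − 3 × 2.5355 = -1.1778 → 0 (cannot be negative)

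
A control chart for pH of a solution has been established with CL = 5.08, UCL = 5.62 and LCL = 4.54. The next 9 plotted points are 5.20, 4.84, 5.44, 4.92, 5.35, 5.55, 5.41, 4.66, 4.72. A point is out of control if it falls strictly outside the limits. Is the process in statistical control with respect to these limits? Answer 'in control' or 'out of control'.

All 9 points lie within [4.54, 5.62].

in control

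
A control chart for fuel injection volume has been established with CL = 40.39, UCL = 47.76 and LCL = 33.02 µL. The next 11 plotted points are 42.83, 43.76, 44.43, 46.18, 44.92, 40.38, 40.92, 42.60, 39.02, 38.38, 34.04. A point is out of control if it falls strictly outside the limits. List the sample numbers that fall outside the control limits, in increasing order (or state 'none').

none

All 11 points lie within [33.02, 47.76].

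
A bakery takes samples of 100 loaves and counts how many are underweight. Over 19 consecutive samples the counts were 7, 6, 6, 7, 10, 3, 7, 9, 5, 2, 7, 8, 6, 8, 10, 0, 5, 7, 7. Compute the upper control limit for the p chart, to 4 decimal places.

0.1361

p̄ = Σdᵢ / (k·n) = 120 / (19 × 100) = 0.06316
UCL = p̄ + 3·√(p̄(1−p̄)/n) = 0.06316 + 3 × √(0.06316×0.93684/100) = 0.06316 + 3 × 0.02432 = 0.13613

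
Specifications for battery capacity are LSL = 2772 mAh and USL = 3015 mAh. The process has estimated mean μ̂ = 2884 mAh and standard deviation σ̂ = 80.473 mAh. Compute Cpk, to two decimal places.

Cpu = (USL − μ̂) / (3σ̂) = (3015 − 2884) / (3 × 80.473) = 0.5426; Cpl = (μ̂ − LSL) / (3σ̂) = (2884 − 2772) / (3 × 80.473) = 0.4639; Cpk = min(Cpu, Cpl) = 0.4639

0.46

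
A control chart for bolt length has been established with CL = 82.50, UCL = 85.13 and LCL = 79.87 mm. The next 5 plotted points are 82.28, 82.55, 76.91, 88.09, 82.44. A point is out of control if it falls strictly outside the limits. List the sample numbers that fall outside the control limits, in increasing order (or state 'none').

3, 4

Compare each point to [79.87, 85.13]: sample 3 = 76.91 < LCL; sample 4 = 88.09 > UCL.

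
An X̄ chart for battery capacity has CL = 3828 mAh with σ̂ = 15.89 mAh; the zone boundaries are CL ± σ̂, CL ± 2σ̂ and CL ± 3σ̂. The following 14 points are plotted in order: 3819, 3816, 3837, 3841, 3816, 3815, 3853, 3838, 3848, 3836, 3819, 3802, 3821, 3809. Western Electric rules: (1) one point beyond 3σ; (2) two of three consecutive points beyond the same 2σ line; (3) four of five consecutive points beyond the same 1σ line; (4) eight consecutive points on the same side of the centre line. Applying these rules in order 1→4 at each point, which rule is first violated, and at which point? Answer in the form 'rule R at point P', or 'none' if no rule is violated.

Zone of each point (C = within 1σ̂, B = 1σ̂–2σ̂, A = 2σ̂–3σ̂, * = beyond 3σ̂; sign = side of CL): 1:-C, 2:-C, 3:+C, 4:+C, 5:-C, 6:-C, 7:+B, 8:+C, 9:+B, 10:+C, 11:-C, 12:-B, 13:-C, 14:-B
No rule fires across all 14 points.

none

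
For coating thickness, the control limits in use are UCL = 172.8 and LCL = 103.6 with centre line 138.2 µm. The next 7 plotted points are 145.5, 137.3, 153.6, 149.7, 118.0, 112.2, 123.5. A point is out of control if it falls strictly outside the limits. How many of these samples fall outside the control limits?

0

All 7 points lie within [103.6, 172.8].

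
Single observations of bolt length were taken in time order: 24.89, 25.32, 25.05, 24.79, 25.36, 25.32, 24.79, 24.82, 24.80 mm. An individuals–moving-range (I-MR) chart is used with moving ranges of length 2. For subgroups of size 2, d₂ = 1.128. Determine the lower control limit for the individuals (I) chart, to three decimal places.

X̄ = (24.89 + 25.32 + 25.05 + 24.79 + 25.36 + 25.32 + 24.79 + 24.82 + 24.80) / 9 = 25.0156
Moving ranges: 0.43, 0.27, 0.26, 0.57, 0.04, 0.53, 0.03, 0.02; M̄R̄ = 2.1500 / 8 = 0.2687
LCL = X̄ − 3·M̄R̄/d₂ = 25.0156 − 3 × 0.2687 / 1.128 = 24.3008

24.301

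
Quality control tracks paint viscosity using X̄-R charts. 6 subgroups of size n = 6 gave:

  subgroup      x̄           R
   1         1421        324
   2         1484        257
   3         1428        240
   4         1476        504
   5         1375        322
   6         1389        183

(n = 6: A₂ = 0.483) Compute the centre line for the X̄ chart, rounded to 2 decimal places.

X̄̄ = (1421 + 1484 + 1428 + 1476 + 1375 + 1389) / 6 = 8573.0000 / 6 = 1428.8333
CL = X̄̄ = 1428.8333

1428.83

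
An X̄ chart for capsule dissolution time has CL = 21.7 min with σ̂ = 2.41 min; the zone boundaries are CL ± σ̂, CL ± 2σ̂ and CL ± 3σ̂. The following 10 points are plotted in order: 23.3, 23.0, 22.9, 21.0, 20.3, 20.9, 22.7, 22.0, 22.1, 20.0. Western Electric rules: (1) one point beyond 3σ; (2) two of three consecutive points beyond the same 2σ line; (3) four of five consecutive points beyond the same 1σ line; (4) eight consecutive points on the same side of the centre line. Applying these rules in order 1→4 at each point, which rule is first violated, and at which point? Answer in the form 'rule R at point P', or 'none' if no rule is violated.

Zone of each point (C = within 1σ̂, B = 1σ̂–2σ̂, A = 2σ̂–3σ̂, * = beyond 3σ̂; sign = side of CL): 1:+C, 2:+C, 3:+C, 4:-C, 5:-C, 6:-C, 7:+C, 8:+C, 9:+C, 10:-C
No rule fires across all 10 points.

none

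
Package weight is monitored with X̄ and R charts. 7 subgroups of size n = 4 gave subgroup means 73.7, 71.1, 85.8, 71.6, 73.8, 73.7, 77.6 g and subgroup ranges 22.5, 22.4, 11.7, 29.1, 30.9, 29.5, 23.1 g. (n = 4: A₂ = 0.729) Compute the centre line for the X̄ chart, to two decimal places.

X̄̄ = (73.7 + 71.1 + 85.8 + 71.6 + 73.8 + 73.7 + 77.6) / 7 = 527.3000 / 7 = 75.3286
CL = X̄̄ = 75.3286

75.33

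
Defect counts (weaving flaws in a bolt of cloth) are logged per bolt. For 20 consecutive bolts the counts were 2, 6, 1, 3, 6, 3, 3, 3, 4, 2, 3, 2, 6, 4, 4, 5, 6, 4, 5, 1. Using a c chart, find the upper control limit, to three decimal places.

9.381

c̄ = (2 + 6 + 1 + 3 + 6 + 3 + 3 + 3 + 4 + 2 + 3 + 2 + 6 + 4 + 4 + 5 + 6 + 4 + 5 + 1) / 20 = 73 / 20 = 3.6500
UCL = c̄ + 3√c̄ = 3.6500 + 3 × √3.6500 = 3.6500 + 3 × 1.9105 = 9.3815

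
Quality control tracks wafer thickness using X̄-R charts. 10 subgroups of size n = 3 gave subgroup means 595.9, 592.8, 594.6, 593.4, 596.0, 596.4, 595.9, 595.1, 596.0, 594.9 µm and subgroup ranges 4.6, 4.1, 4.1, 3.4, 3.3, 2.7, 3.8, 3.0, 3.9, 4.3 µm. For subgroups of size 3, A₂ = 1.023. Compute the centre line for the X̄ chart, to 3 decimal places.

595.100

X̄̄ = (595.9 + 592.8 + 594.6 + 593.4 + 596.0 + 596.4 + 595.9 + 595.1 + 596.0 + 594.9) / 10 = 5951.0000 / 10 = 595.1000
CL = X̄̄ = 595.1000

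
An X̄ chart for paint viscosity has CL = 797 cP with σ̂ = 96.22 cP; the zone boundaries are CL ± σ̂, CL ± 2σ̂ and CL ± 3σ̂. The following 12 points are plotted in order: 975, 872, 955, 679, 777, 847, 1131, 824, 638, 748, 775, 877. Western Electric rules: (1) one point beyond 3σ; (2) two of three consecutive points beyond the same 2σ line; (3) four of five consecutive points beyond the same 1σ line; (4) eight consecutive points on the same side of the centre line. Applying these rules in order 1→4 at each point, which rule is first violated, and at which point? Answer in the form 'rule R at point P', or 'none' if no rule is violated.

rule 1 at point 7

Zone of each point (C = within 1σ̂, B = 1σ̂–2σ̂, A = 2σ̂–3σ̂, * = beyond 3σ̂; sign = side of CL): 1:+B, 2:+C, 3:+B, 4:-B, 5:-C, 6:+C, 7:+*, 8:+C, 9:-B, 10:-C, 11:-C, 12:+C
Rule 1 (one point beyond the 3σ limits) is satisfied at point 7.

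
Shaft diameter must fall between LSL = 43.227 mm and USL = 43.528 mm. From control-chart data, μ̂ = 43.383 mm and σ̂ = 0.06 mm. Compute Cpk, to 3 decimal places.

Cpu = (USL − μ̂) / (3σ̂) = (43.528 − 43.383) / (3 × 0.06) = 0.8056; Cpl = (μ̂ − LSL) / (3σ̂) = (43.383 − 43.227) / (3 × 0.06) = 0.8667; Cpk = min(Cpu, Cpl) = 0.8056

0.806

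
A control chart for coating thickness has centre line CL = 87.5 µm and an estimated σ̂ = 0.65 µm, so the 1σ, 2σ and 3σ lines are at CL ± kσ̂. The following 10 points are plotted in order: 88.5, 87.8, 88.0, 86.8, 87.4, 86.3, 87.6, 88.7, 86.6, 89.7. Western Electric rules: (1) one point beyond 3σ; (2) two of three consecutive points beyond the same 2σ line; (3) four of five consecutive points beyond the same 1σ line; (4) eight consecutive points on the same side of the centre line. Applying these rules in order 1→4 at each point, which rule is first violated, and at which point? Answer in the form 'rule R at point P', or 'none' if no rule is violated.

Zone of each point (C = within 1σ̂, B = 1σ̂–2σ̂, A = 2σ̂–3σ̂, * = beyond 3σ̂; sign = side of CL): 1:+B, 2:+C, 3:+C, 4:-B, 5:-C, 6:-B, 7:+C, 8:+B, 9:-B, 10:+*
Rule 1 (one point beyond the 3σ limits) is satisfied at point 10.

rule 1 at point 10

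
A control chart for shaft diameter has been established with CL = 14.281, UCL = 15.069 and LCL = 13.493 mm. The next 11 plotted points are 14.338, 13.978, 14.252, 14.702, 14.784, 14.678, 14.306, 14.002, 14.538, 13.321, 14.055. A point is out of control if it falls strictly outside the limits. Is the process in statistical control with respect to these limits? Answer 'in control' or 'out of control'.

out of control

Compare each point to [13.493, 15.069]: sample 10 = 13.321 < LCL.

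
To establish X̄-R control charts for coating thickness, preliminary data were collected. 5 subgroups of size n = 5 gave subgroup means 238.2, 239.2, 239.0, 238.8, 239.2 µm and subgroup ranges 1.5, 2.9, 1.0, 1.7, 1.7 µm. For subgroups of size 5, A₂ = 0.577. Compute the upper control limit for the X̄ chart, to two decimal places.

X̄̄ = (238.2 + 239.2 + 239.0 + 238.8 + 239.2) / 5 = 1194.4000 / 5 = 238.8800
R̄ = (1.5 + 2.9 + 1.0 + 1.7 + 1.7) / 5 = 8.8000 / 5 = 1.7600
UCL = X̄̄ + A₂·R̄ = 238.8800 + 0.577 × 1.7600 = 239.8955

239.90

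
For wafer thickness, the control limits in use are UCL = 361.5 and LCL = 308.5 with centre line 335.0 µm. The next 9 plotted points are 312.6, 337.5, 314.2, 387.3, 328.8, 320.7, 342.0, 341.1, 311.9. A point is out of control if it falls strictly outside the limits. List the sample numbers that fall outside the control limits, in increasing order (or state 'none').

Compare each point to [308.5, 361.5]: sample 4 = 387.3 > UCL.

4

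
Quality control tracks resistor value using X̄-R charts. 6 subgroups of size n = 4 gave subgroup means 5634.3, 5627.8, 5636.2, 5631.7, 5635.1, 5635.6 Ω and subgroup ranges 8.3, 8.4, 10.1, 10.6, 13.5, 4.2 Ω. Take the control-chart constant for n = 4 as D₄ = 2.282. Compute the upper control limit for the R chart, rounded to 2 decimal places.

20.96

R̄ = (8.3 + 8.4 + 10.1 + 10.6 + 13.5 + 4.2) / 6 = 55.1000 / 6 = 9.1833
UCL_R = D₄·R̄ = 2.282 × 9.1833 = 20.9564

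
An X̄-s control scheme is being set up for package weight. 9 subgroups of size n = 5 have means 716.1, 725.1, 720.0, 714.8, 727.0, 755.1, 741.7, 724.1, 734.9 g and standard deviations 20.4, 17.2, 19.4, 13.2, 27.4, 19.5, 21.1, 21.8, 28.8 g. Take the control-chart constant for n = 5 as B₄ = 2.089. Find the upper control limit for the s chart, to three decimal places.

s̄ = (20.4 + 17.2 + 19.4 + 13.2 + 27.4 + 19.5 + 21.1 + 21.8 + 28.8) / 9 = 20.9778
UCL_s = B₄·s̄ = 2.089 × 20.9778 = 43.8226

43.823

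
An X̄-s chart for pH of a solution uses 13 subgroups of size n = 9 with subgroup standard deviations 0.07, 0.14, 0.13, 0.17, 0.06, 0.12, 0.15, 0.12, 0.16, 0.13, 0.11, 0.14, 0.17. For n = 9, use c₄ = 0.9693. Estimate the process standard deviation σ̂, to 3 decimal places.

0.133

s̄ = (0.07 + 0.14 + 0.13 + 0.17 + 0.06 + 0.12 + 0.15 + 0.12 + 0.16 + 0.13 + 0.11 + 0.14 + 0.17) / 13 = 0.1285
σ̂ = s̄ / c₄ = 0.1285 / 0.9693 = 0.1325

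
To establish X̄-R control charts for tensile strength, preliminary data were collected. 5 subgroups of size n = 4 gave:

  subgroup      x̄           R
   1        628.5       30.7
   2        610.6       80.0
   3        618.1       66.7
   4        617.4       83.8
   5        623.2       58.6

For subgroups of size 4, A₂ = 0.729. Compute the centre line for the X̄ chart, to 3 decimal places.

619.560

X̄̄ = (628.5 + 610.6 + 618.1 + 617.4 + 623.2) / 5 = 3097.8000 / 5 = 619.5600
CL = X̄̄ = 619.5600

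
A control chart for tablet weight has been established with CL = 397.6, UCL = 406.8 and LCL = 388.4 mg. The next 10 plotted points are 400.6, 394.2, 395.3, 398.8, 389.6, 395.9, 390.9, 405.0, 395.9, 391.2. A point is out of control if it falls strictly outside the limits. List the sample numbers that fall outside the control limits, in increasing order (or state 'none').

All 10 points lie within [388.4, 406.8].

none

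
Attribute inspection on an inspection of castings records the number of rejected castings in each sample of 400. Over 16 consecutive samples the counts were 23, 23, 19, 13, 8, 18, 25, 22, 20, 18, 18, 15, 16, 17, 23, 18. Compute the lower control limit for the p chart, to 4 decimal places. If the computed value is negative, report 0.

0.0147

p̄ = Σdᵢ / (k·n) = 296 / (16 × 400) = 0.04625
LCL = p̄ − 3·√(p̄(1−p̄)/n) = 0.04625 − 3 × 0.01050 = 0.01475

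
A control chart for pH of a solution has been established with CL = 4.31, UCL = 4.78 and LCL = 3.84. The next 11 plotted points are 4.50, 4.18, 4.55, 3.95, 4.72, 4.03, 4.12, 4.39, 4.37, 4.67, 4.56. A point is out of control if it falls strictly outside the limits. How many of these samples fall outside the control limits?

All 11 points lie within [3.84, 4.78].

0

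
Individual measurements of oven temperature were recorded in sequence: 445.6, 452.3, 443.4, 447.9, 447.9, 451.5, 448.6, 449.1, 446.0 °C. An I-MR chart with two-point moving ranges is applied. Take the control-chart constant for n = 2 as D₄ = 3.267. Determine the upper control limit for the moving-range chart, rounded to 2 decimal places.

Moving ranges: 6.7, 8.9, 4.5, 0.0, 3.6, 2.9, 0.5, 3.1; M̄R̄ = 30.2000 / 8 = 3.7750
UCL_MR = D₄·M̄R̄ = 3.267 × 3.7750 = 12.3329

12.33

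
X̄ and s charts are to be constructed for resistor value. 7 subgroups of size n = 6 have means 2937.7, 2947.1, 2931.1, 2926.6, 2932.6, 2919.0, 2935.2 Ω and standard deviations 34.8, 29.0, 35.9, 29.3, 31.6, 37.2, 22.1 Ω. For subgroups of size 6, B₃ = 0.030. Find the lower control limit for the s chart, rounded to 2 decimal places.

s̄ = (34.8 + 29.0 + 35.9 + 29.3 + 31.6 + 37.2 + 22.1) / 7 = 31.4143
LCL_s = B₃·s̄ = 0.030 × 31.4143 = 0.9424

0.94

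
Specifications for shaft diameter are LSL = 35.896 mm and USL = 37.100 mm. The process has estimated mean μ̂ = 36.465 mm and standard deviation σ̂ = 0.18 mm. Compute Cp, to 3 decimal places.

1.115

Cp = (USL − LSL) / (6σ̂) = (37.100 − 35.896) / (6 × 0.18) = 1.2040 / 1.0800 = 1.1148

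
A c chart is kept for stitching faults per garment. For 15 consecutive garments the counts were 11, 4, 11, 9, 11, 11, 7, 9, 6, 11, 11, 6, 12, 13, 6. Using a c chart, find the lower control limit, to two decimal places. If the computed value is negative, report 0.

0.10

c̄ = (11 + 4 + 11 + 9 + 11 + 11 + 7 + 9 + 6 + 11 + 11 + 6 + 12 + 13 + 6) / 15 = 138 / 15 = 9.2000
LCL = c̄ − 3√c̄ = 9.2000 − 3 × 3.0332 = 0.1005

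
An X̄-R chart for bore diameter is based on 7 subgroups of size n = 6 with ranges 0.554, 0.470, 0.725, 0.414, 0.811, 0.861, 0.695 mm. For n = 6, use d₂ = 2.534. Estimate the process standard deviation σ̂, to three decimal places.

R̄ = (0.554 + 0.470 + 0.725 + 0.414 + 0.811 + 0.861 + 0.695) / 7 = 0.6471
σ̂ = R̄ / d₂ = 0.6471 / 2.534 = 0.2554

0.255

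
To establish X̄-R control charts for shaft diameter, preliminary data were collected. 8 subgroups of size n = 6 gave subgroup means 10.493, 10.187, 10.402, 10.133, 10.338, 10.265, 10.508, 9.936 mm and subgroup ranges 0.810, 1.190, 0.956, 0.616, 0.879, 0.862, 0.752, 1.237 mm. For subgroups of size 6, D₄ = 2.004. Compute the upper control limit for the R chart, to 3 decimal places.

R̄ = (0.810 + 1.190 + 0.956 + 0.616 + 0.879 + 0.862 + 0.752 + 1.237) / 8 = 7.3020 / 8 = 0.9127
UCL_R = D₄·R̄ = 2.004 × 0.9127 = 1.8292

1.829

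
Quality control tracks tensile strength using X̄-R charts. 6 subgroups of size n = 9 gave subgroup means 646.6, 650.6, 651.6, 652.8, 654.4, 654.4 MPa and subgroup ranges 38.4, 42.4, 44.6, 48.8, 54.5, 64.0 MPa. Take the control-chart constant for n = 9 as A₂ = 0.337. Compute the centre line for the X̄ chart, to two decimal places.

651.73

X̄̄ = (646.6 + 650.6 + 651.6 + 652.8 + 654.4 + 654.4) / 6 = 3910.4000 / 6 = 651.7333
CL = X̄̄ = 651.7333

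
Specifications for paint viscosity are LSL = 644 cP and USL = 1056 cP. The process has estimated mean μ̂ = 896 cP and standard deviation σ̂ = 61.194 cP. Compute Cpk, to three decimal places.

Cpu = (USL − μ̂) / (3σ̂) = (1056 − 896) / (3 × 61.194) = 0.8715; Cpl = (μ̂ − LSL) / (3σ̂) = (896 − 644) / (3 × 61.194) = 1.3727; Cpk = min(Cpu, Cpl) = 0.8715

0.872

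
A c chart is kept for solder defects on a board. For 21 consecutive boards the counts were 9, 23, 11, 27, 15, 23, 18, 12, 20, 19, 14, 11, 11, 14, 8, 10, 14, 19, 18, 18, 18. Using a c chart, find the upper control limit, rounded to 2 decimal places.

c̄ = (9 + 23 + 11 + 27 + 15 + 23 + 18 + 12 + 20 + 19 + 14 + 11 + 11 + 14 + 8 + 10 + 14 + 19 + 18 + 18 + 18) / 21 = 332 / 21 = 15.8095
UCL = c̄ + 3√c̄ = 15.8095 + 3 × √15.8095 = 15.8095 + 3 × 3.9761 = 27.7379

27.74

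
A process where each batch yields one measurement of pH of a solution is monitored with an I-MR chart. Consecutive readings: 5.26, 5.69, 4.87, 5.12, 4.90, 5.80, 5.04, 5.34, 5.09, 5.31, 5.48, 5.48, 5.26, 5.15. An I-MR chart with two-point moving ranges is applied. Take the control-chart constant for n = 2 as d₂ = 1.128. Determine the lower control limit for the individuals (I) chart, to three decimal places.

4.319

X̄ = (5.26 + 5.69 + 4.87 + 5.12 + 4.90 + 5.80 + 5.04 + 5.34 + 5.09 + 5.31 + 5.48 + 5.48 + 5.26 + 5.15) / 14 = 5.2707
Moving ranges: 0.43, 0.82, 0.25, 0.22, 0.90, 0.76, 0.30, 0.25, 0.22, 0.17, 0.00, 0.22, 0.11; M̄R̄ = 4.6500 / 13 = 0.3577
LCL = X̄ − 3·M̄R̄/d₂ = 5.2707 − 3 × 0.3577 / 1.128 = 4.3194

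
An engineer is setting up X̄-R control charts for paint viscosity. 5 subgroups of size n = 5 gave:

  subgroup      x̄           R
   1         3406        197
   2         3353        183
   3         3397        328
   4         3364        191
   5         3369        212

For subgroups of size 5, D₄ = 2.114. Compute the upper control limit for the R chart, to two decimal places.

469.73

R̄ = (197 + 183 + 328 + 191 + 212) / 5 = 1111.0000 / 5 = 222.2000
UCL_R = D₄·R̄ = 2.114 × 222.2000 = 469.7308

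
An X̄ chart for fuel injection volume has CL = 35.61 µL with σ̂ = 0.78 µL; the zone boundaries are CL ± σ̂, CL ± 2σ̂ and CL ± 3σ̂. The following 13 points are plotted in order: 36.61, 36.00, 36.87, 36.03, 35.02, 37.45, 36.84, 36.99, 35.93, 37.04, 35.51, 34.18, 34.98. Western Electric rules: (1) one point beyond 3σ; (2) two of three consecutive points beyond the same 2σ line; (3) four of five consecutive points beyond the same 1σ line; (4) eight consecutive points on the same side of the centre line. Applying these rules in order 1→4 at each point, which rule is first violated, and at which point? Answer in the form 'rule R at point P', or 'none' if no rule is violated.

rule 3 at point 10

Zone of each point (C = within 1σ̂, B = 1σ̂–2σ̂, A = 2σ̂–3σ̂, * = beyond 3σ̂; sign = side of CL): 1:+B, 2:+C, 3:+B, 4:+C, 5:-C, 6:+A, 7:+B, 8:+B, 9:+C, 10:+B, 11:-C, 12:-B, 13:-C
Rule 3 (four of five consecutive points beyond the same 1σ limit) is satisfied at point 10.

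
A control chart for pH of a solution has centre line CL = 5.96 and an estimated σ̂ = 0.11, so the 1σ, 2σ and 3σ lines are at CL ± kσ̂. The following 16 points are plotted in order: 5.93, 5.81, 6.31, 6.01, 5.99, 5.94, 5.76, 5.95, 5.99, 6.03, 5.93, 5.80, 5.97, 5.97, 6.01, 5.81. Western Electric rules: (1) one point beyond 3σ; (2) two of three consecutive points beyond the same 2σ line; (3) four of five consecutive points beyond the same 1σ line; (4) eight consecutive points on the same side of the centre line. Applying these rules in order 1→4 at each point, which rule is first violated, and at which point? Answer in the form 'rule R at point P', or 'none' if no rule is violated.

rule 1 at point 3

Zone of each point (C = within 1σ̂, B = 1σ̂–2σ̂, A = 2σ̂–3σ̂, * = beyond 3σ̂; sign = side of CL): 1:-C, 2:-B, 3:+*, 4:+C, 5:+C, 6:-C, 7:-B, 8:-C, 9:+C, 10:+C, 11:-C, 12:-B, 13:+C, 14:+C, 15:+C, 16:-B
Rule 1 (one point beyond the 3σ limits) is satisfied at point 3.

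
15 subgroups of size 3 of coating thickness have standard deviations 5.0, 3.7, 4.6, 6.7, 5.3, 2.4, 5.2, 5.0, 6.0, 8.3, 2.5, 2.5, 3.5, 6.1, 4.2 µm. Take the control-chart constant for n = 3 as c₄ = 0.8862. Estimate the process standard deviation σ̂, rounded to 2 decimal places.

5.34

s̄ = (5.0 + 3.7 + 4.6 + 6.7 + 5.3 + 2.4 + 5.2 + 5.0 + 6.0 + 8.3 + 2.5 + 2.5 + 3.5 + 6.1 + 4.2) / 15 = 4.7333
σ̂ = s̄ / c₄ = 4.7333 / 0.8862 = 5.3412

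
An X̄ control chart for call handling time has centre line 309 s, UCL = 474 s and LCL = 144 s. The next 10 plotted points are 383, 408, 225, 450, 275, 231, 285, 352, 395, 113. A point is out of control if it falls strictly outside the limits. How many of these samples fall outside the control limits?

1

Compare each point to [144, 474]: sample 10 = 113 < LCL.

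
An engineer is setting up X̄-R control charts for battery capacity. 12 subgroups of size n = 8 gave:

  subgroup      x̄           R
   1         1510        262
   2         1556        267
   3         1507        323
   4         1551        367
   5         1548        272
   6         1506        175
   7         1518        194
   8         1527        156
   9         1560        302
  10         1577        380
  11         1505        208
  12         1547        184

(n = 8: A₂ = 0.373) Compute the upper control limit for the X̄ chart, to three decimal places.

1630.381

X̄̄ = (1510 + 1556 + 1507 + 1551 + 1548 + 1506 + 1518 + 1527 + 1560 + 1577 + 1505 + 1547) / 12 = 18412.0000 / 12 = 1534.3333
R̄ = (262 + 267 + 323 + 367 + 272 + 175 + 194 + 156 + 302 + 380 + 208 + 184) / 12 = 3090.0000 / 12 = 257.5000
UCL = X̄̄ + A₂·R̄ = 1534.3333 + 0.373 × 257.5000 = 1630.3808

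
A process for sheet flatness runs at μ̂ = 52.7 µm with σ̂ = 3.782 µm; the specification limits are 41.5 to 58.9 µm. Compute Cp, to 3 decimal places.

Cp = (USL − LSL) / (6σ̂) = (58.9 − 41.5) / (6 × 3.782) = 17.4000 / 22.6920 = 0.7668

0.767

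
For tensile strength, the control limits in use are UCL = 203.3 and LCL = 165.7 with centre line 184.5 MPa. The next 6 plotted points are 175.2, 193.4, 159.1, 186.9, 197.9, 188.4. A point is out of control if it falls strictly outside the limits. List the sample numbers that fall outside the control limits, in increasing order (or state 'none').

3

Compare each point to [165.7, 203.3]: sample 3 = 159.1 < LCL.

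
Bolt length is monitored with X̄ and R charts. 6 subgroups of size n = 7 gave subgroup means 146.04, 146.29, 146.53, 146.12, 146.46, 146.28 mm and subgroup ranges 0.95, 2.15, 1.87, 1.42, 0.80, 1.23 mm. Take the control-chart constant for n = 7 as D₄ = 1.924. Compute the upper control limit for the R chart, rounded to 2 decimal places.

2.70

R̄ = (0.95 + 2.15 + 1.87 + 1.42 + 0.80 + 1.23) / 6 = 8.4200 / 6 = 1.4033
UCL_R = D₄·R̄ = 1.924 × 1.4033 = 2.7000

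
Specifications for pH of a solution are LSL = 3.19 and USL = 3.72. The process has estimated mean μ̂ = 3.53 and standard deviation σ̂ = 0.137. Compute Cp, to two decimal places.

0.64

Cp = (USL − LSL) / (6σ̂) = (3.72 − 3.19) / (6 × 0.137) = 0.5300 / 0.8220 = 0.6448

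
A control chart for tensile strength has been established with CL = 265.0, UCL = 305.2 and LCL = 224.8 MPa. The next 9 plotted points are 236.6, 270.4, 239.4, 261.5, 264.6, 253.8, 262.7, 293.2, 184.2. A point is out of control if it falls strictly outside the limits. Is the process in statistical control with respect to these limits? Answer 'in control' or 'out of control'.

out of control

Compare each point to [224.8, 305.2]: sample 9 = 184.2 < LCL.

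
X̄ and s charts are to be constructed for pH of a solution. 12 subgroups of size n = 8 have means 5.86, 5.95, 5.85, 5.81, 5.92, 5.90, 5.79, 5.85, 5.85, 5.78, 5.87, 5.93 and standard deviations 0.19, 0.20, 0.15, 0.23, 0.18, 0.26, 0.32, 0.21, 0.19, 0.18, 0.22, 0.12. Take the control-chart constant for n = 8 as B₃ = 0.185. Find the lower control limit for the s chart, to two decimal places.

0.04

s̄ = (0.19 + 0.20 + 0.15 + 0.23 + 0.18 + 0.26 + 0.32 + 0.21 + 0.19 + 0.18 + 0.22 + 0.12) / 12 = 0.2042
LCL_s = B₃·s̄ = 0.185 × 0.2042 = 0.0378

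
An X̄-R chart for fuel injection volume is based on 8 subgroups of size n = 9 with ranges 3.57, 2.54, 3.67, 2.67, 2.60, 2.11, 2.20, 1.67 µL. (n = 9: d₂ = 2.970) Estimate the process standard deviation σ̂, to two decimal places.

0.89

R̄ = (3.57 + 2.54 + 3.67 + 2.67 + 2.60 + 2.11 + 2.20 + 1.67) / 8 = 2.6288
σ̂ = R̄ / d₂ = 2.6288 / 2.970 = 0.8851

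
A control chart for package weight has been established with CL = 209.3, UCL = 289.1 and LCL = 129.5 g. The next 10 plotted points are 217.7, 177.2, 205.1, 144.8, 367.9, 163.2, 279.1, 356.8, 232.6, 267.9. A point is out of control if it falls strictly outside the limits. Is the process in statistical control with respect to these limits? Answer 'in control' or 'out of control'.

Compare each point to [129.5, 289.1]: sample 5 = 367.9 > UCL; sample 8 = 356.8 > UCL.

out of control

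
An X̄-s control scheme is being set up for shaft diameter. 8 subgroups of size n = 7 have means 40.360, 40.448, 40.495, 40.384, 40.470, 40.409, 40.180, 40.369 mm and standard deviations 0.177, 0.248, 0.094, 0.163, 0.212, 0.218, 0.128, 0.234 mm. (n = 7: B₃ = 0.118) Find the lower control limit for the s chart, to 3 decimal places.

0.022

s̄ = (0.177 + 0.248 + 0.094 + 0.163 + 0.212 + 0.218 + 0.128 + 0.234) / 8 = 0.1842
LCL_s = B₃·s̄ = 0.118 × 0.1842 = 0.0217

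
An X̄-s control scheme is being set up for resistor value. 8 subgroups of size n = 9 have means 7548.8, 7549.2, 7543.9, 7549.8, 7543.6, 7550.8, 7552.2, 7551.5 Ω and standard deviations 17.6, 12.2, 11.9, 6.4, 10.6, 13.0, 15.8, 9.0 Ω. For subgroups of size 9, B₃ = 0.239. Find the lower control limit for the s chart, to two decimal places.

s̄ = (17.6 + 12.2 + 11.9 + 6.4 + 10.6 + 13.0 + 15.8 + 9.0) / 8 = 12.0625
LCL_s = B₃·s̄ = 0.239 × 12.0625 = 2.8829

2.88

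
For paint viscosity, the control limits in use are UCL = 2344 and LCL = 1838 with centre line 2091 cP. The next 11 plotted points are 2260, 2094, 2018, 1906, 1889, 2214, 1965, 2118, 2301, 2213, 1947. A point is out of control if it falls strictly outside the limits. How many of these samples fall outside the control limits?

All 11 points lie within [1838, 2344].

0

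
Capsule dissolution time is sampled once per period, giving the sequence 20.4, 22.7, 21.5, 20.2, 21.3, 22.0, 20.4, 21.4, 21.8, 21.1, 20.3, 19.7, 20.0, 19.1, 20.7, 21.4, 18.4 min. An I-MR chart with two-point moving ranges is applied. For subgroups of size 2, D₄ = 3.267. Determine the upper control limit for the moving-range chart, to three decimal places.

3.716

Moving ranges: 2.3, 1.2, 1.3, 1.1, 0.7, 1.6, 1.0, 0.4, 0.7, 0.8, 0.6, 0.3, 0.9, 1.6, 0.7, 3.0; M̄R̄ = 18.2000 / 16 = 1.1375
UCL_MR = D₄·M̄R̄ = 3.267 × 1.1375 = 3.7162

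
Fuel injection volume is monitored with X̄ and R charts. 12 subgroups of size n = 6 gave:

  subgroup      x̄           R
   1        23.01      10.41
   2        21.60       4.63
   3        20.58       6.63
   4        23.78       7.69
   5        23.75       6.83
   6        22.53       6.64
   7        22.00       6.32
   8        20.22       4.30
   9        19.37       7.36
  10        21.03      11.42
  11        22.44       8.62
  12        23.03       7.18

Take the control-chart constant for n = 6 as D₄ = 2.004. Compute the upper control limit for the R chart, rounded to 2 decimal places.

R̄ = (10.41 + 4.63 + 6.63 + 7.69 + 6.83 + 6.64 + 6.32 + 4.30 + 7.36 + 11.42 + 8.62 + 7.18) / 12 = 88.0300 / 12 = 7.3358
UCL_R = D₄·R̄ = 2.004 × 7.3358 = 14.7010

14.70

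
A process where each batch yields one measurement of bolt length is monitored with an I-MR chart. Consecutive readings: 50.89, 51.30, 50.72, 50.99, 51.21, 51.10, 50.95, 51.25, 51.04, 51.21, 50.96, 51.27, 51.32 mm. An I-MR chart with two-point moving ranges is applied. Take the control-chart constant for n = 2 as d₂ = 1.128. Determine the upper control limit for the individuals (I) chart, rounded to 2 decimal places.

X̄ = (50.89 + 51.30 + 50.72 + 50.99 + 51.21 + 51.10 + 50.95 + 51.25 + 51.04 + 51.21 + 50.96 + 51.27 + 51.32) / 13 = 51.0931
Moving ranges: 0.41, 0.58, 0.27, 0.22, 0.11, 0.15, 0.30, 0.21, 0.17, 0.25, 0.31, 0.05; M̄R̄ = 3.0300 / 12 = 0.2525
UCL = X̄ + 3·M̄R̄/d₂ = 51.0931 + 3 × 0.2525 / 1.128 = 51.7646

51.76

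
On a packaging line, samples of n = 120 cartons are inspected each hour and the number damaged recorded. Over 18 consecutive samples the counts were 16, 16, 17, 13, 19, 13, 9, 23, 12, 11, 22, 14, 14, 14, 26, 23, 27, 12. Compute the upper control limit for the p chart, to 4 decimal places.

p̄ = Σdᵢ / (k·n) = 301 / (18 × 120) = 0.13935
UCL = p̄ + 3·√(p̄(1−p̄)/n) = 0.13935 + 3 × √(0.13935×0.86065/120) = 0.13935 + 3 × 0.03161 = 0.23419

0.2342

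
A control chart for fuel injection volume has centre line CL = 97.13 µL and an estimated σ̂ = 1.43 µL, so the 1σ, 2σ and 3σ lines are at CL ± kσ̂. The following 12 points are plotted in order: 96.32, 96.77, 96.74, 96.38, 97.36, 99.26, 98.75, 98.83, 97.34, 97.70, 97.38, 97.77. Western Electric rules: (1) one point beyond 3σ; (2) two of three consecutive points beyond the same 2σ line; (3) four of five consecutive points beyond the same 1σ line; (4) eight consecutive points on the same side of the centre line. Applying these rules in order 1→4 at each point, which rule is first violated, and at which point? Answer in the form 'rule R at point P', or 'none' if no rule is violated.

Zone of each point (C = within 1σ̂, B = 1σ̂–2σ̂, A = 2σ̂–3σ̂, * = beyond 3σ̂; sign = side of CL): 1:-C, 2:-C, 3:-C, 4:-C, 5:+C, 6:+B, 7:+B, 8:+B, 9:+C, 10:+C, 11:+C, 12:+C
Rule 4 (eight consecutive points on the same side of the centre line) is satisfied at point 12.

rule 4 at point 12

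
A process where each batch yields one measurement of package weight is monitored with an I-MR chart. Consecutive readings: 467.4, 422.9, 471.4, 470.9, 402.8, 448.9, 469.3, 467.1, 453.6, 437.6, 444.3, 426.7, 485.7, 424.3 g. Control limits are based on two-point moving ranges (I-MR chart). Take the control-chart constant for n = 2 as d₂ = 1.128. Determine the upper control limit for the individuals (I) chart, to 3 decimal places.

532.247

X̄ = (467.4 + 422.9 + 471.4 + 470.9 + 402.8 + 448.9 + 469.3 + 467.1 + 453.6 + 437.6 + 444.3 + 426.7 + 485.7 + 424.3) / 14 = 449.4929
Moving ranges: 44.5, 48.5, 0.5, 68.1, 46.1, 20.4, 2.2, 13.5, 16.0, 6.7, 17.6, 59.0, 61.4; M̄R̄ = 404.5000 / 13 = 31.1154
UCL = X̄ + 3·M̄R̄/d₂ = 449.4929 + 3 × 31.1154 / 1.128 = 532.2465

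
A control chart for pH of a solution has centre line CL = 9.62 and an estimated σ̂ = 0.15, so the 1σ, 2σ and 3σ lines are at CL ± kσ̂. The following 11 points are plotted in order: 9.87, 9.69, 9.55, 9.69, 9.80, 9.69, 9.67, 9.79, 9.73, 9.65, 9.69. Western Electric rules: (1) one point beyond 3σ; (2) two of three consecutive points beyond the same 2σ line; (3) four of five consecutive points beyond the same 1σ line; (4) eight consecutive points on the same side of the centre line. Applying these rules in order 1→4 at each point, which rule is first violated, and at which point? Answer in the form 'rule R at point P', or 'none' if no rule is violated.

rule 4 at point 11

Zone of each point (C = within 1σ̂, B = 1σ̂–2σ̂, A = 2σ̂–3σ̂, * = beyond 3σ̂; sign = side of CL): 1:+B, 2:+C, 3:-C, 4:+C, 5:+B, 6:+C, 7:+C, 8:+B, 9:+C, 10:+C, 11:+C
Rule 4 (eight consecutive points on the same side of the centre line) is satisfied at point 11.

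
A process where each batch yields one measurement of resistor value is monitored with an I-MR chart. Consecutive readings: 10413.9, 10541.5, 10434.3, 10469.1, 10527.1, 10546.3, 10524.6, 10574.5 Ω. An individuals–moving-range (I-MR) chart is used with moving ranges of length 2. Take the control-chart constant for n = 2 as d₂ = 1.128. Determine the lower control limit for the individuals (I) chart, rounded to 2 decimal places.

10344.95

X̄ = (10413.9 + 10541.5 + 10434.3 + 10469.1 + 10527.1 + 10546.3 + 10524.6 + 10574.5) / 8 = 10503.9125
Moving ranges: 127.6, 107.2, 34.8, 58.0, 19.2, 21.7, 49.9; M̄R̄ = 418.4000 / 7 = 59.7714
LCL = X̄ − 3·M̄R̄/d₂ = 10503.9125 − 3 × 59.7714 / 1.128 = 10344.9459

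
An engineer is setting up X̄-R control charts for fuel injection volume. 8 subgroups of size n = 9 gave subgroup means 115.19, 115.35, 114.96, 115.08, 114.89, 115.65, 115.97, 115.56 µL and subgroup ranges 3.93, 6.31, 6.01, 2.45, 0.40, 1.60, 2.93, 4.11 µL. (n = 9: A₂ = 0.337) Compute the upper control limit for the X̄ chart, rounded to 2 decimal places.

X̄̄ = (115.19 + 115.35 + 114.96 + 115.08 + 114.89 + 115.65 + 115.97 + 115.56) / 8 = 922.6500 / 8 = 115.3312
R̄ = (3.93 + 6.31 + 6.01 + 2.45 + 0.40 + 1.60 + 2.93 + 4.11) / 8 = 27.7400 / 8 = 3.4675
UCL = X̄̄ + A₂·R̄ = 115.3312 + 0.337 × 3.4675 = 116.4998

116.50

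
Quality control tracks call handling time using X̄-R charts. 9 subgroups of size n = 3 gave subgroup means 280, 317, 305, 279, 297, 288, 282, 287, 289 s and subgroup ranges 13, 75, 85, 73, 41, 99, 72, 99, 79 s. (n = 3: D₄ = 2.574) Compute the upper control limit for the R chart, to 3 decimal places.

181.896

R̄ = (13 + 75 + 85 + 73 + 41 + 99 + 72 + 99 + 79) / 9 = 636.0000 / 9 = 70.6667
UCL_R = D₄·R̄ = 2.574 × 70.6667 = 181.8960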